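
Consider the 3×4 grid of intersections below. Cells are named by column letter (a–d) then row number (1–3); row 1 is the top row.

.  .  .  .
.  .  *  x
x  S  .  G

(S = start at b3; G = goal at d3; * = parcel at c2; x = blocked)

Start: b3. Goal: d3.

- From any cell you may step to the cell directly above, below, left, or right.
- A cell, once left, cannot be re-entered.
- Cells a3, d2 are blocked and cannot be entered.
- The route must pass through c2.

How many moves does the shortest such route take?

Any route passes through c2 somewhere between b3 and d3. Summing Manhattan distances along the two legs (b3 → c2 → d3) gives a lower bound of 2 + 2 = 4 moves.
A route of 4 moves achieves this: b3 → b2 → c2 → c3 → d3.
Since 4 matches the lower bound, it is optimal.

4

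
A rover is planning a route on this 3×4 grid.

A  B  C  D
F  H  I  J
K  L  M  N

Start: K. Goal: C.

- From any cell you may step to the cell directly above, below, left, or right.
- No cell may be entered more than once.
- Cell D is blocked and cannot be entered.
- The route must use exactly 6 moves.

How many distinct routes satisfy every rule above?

5

Need simple routes of exactly 6 moves from K to C (Manhattan distance 4, so 1 moves are spent on a detour and 1 undoing it).
Enumerating: K F A B H I C | K F H L M I C | K L H F A B C | K L M I H B C | K L M N J I C.
That gives 5 routes.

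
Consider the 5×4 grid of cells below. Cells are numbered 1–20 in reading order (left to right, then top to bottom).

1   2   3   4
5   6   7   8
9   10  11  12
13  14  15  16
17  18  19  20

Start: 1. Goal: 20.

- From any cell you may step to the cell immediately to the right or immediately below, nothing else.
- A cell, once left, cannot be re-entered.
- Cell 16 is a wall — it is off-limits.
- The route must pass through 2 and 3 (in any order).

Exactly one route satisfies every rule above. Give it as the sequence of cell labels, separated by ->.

1 -> 2 -> 3 -> 7 -> 11 -> 15 -> 19 -> 20

Moves only go right or down, so the column and row indices never decrease.
Route from 1: right 2 to 3, down 4 to 19, right 1 to 20 — 7 moves in all.
Check: all required cells visited.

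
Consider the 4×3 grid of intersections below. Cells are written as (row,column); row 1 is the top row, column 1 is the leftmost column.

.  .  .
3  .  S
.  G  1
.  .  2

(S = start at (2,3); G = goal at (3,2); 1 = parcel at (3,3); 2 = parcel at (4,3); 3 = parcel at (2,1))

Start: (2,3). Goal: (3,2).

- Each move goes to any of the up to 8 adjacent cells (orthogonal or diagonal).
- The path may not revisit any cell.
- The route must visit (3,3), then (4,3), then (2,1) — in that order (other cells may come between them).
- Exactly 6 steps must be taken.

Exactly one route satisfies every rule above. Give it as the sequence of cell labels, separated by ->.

(2,3) -> (3,3) -> (4,3) -> (4,2) -> (3,1) -> (2,1) -> (3,2)

The waypoints must appear in the order (3,3), (4,3), (2,1), with no cell reused.
Route from (2,3): 2× down (reaching (4,3)), left to (4,2), up-left to (3,1), up to (2,1), down-right to (3,2) — 6 moves in all.
Check: order respected (1 at step 1, 2 at step 2, 3 at step 5); 6 moves as required.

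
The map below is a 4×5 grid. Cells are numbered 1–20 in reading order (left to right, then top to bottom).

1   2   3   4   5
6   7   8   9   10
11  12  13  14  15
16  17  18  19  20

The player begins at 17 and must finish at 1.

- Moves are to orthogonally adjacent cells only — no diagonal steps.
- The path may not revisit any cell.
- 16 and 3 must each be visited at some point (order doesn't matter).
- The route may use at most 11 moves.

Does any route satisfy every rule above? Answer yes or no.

One route that works: 17 → 16 → 11 → 6 → 7 → 8 → 3 → 2 → 1.

yes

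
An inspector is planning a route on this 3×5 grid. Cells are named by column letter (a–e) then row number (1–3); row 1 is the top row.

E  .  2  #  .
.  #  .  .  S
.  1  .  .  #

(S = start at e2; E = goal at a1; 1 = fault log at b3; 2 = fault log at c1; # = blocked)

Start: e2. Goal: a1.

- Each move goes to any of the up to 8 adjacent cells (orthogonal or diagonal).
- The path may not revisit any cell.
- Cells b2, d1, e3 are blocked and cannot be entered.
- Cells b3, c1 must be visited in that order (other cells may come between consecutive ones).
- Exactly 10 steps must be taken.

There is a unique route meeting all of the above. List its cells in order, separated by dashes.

e2 - e1 - d2 - d3 - c3 - b3 - c2 - c1 - b1 - a2 - a1

The waypoints must appear in the order b3, c1, with no cell reused.
Route from e2: up to e1, down-left to d2, down to d3, 2× left (reaching b3), up-right to c2, up to c1, left to b1, down-left to a2, up to a1 — 10 moves in all.
Check: order respected (1 at step 5, 2 at step 7); 10 moves as required.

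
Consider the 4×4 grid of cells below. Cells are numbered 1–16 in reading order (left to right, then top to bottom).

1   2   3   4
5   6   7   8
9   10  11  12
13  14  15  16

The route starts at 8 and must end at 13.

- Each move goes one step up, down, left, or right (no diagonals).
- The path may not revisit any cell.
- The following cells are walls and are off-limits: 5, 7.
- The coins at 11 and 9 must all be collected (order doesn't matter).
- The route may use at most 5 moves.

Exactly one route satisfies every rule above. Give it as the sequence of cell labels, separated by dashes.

The 5-move cap with required stops at 11, 9 leaves no slack for detours.
Route from 8: down to 12, 3× left (reaching 9), down to 13 — 5 moves in all.
Check: all required cells visited; 5 ≤ 5 moves.

8 - 12 - 11 - 10 - 9 - 13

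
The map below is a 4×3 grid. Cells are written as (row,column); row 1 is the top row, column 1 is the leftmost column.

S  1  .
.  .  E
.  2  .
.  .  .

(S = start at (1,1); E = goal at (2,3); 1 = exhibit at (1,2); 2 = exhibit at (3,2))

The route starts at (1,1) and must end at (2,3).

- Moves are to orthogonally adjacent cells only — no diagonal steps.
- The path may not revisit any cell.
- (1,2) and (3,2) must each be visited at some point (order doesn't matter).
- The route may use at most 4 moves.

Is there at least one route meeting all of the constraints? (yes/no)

Even ignoring the no-revisit rule, getting from (1,1) to (2,3), taking the cheapest ordering (1,1) → (1,2) → (3,2) → (2,3) needs at least 1 + 2 + 2 = 5 moves (Manhattan distance per leg), which exceeds the 4-move limit.

no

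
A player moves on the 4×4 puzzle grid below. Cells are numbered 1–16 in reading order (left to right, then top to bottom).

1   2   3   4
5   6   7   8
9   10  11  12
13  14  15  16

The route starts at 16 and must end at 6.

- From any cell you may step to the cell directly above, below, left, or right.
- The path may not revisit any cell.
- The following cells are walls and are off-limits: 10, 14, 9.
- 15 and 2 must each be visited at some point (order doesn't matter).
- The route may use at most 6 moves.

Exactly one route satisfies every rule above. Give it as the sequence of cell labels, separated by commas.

16, 15, 11, 7, 3, 2, 6

The 6-move cap with required stops at 15, 2 leaves no slack for detours.
Route from 16: left 1 to 15, up 3 to 3, left 1 to 2, down 1 to 6 — 6 moves in all.
Check: all required cells visited; 6 ≤ 6 moves.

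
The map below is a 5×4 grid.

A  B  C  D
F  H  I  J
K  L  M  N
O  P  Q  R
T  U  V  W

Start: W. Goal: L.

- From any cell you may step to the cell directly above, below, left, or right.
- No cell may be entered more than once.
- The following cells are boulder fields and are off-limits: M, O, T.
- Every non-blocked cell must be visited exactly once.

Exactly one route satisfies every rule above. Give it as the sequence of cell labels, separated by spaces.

Need to visit all 17 open cells exactly once, starting at W and ending at L.
Cell A has only two open neighbours (F and B), so the path must pass straight through it: one of those is the cell it's entered from and the other is where it exits.
Route from W: 2× left (reaching U), up to P, 2× right (reaching R), 3× up (reaching D), left to C, down to I, left to H, up to B, left to A, 2× down (reaching K), right to L — 16 moves in all.
Check: all 17 open cells covered.

W V U P Q R N J D C I H B A F K L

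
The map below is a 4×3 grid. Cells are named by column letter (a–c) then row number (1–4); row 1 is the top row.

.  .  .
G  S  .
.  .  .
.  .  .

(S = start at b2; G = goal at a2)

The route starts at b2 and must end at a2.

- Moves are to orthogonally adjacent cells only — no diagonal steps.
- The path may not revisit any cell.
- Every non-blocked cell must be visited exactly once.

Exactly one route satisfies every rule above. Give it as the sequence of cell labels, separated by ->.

b2 -> b3 -> a3 -> a4 -> b4 -> c4 -> c3 -> c2 -> c1 -> b1 -> a1 -> a2

Need to visit all 12 open cells exactly once, starting at b2 and ending at a2.
Route from b2: down 1 to b3, left 1 to a3, down 1 to a4, right 2 to c4, up 3 to c1, left 2 to a1, down 1 to a2 — 11 moves in all.
Check: all 12 open cells covered.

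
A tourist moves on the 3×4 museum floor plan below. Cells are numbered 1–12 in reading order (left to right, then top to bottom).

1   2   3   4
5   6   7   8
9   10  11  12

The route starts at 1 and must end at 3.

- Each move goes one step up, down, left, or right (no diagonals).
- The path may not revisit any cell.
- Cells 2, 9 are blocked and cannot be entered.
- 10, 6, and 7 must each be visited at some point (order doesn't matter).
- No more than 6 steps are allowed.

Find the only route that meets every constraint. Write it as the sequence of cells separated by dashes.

The budget equals the shortest possible length, so every move has to be on a shortest route through the required cells.
Route from 1: down 1 to 5, right 1 to 6, down 1 to 10, right 1 to 11, up 2 to 3 — 6 moves in all.
Check: all required cells visited; 6 ≤ 6 moves.

1 - 5 - 6 - 10 - 11 - 7 - 3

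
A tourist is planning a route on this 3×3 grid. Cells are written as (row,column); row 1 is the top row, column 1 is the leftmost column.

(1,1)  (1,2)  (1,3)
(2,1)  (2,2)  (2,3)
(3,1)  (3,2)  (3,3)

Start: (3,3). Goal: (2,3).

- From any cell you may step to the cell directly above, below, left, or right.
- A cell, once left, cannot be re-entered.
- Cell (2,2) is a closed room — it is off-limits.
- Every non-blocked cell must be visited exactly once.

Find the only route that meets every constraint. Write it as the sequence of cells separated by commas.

(3,3), (3,2), (3,1), (2,1), (1,1), (1,2), (1,3), (2,3)

Need to visit all 8 open cells exactly once, starting at (3,3) and ending at (2,3).
Cell (1,2) has only two open neighbours ((1,1) and (1,3)), so the path must pass straight through it: one of those is the cell it's entered from and the other is where it exits.
Route from (3,3): 2× left (reaching (3,1)), 2× up (reaching (1,1)), 2× right (reaching (1,3)), down to (2,3) — 7 moves in all.
Check: all 8 open cells covered.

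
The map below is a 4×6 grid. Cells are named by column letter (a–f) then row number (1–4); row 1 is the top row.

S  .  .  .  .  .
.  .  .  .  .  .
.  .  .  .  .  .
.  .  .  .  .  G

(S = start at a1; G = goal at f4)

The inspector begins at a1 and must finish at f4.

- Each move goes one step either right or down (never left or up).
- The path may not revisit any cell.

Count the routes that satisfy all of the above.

56

A right/down-only route from a1 to f4 makes exactly 3 down-moves and 5 right-moves in some order.
With no other constraints that would be C(8,3) = 56 routes.
That gives 56 routes.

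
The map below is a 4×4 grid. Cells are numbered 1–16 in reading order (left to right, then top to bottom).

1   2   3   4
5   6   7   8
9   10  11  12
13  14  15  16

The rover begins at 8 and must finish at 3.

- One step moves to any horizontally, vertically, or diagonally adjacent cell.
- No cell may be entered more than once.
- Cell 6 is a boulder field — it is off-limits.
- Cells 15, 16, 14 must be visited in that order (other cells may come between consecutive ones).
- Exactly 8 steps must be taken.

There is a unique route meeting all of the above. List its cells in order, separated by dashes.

8 - 12 - 15 - 16 - 11 - 14 - 10 - 7 - 3

The waypoints must appear in the order 15, 16, 14, with no cell reused.
Route from 8: down 1 to 12, down-left 1 to 15, right 1 to 16, up-left 1 to 11, down-left 1 to 14, up 1 to 10, up-right 1 to 7, up 1 to 3 — 8 moves in all.
Check: order respected (15 at step 2, 16 at step 3, 14 at step 5); 8 moves as required.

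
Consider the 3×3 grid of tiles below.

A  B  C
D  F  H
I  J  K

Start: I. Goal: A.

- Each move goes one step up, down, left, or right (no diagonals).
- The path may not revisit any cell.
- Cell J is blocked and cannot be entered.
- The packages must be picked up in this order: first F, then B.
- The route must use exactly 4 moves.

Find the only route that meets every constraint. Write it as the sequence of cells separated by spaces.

The waypoints must appear in the order F, B, with no cell reused.
Route from I: up to D, right to F, up to B, left to A — 4 moves in all.
Check: order respected (F at step 2, B at step 3); 4 moves as required.

I D F B A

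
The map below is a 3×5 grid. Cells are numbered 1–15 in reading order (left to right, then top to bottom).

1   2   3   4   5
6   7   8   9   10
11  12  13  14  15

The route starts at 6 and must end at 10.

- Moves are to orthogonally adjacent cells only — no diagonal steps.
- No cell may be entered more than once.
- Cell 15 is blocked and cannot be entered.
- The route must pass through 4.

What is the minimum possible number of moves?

6

Any route passes through 4 somewhere between 6 and 10. Summing Manhattan distances along the two legs (6 → 4 → 10) gives a lower bound of 4 + 2 = 6 moves.
A route of 6 moves achieves this: 6 → 1 → 2 → 3 → 4 → 9 → 10.
Since 6 matches the lower bound, it is optimal.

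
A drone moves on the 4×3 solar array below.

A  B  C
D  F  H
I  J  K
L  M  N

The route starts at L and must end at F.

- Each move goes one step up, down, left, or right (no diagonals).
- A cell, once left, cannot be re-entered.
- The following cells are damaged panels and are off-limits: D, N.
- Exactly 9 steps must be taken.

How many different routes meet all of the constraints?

0

Need simple routes of exactly 9 moves from L to F (Manhattan distance 3, so 3 moves are spent on a detour and 3 undoing it).
No route satisfies every constraint, so the count is 0.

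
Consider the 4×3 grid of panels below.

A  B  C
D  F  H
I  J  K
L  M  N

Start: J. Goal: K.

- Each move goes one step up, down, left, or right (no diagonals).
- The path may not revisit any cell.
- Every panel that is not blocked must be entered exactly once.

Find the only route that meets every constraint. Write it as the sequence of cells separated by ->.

J -> F -> H -> C -> B -> A -> D -> I -> L -> M -> N -> K

Need to visit all 12 open cells exactly once, starting at J and ending at K.
Cell L has only two open neighbours (I and M), so the path must pass straight through it: one of those is the cell it's entered from and the other is where it exits.
Route from J: up to F, right to H, up to C, 2× left (reaching A), 3× down (reaching L), 2× right (reaching N), up to K — 11 moves in all.
Check: all 12 open cells covered.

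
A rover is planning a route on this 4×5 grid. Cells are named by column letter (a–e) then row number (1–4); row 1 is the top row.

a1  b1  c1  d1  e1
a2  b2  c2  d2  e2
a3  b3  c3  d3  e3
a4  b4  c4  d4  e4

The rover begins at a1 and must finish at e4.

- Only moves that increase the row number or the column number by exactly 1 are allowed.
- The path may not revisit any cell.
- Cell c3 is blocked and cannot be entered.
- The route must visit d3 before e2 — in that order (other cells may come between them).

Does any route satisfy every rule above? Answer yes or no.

e2 lies above d3, so going from d3 to e2 would need an upward move — but moves only go right/down, so d3 cannot be visited before e2.

no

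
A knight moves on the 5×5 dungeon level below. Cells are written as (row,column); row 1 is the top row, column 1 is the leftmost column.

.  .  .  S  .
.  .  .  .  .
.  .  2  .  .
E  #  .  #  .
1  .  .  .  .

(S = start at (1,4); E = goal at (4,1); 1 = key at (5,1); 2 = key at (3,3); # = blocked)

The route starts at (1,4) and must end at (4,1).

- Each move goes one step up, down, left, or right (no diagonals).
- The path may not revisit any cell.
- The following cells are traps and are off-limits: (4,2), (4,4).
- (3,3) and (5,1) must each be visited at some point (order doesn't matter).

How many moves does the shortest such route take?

8

Any route passes through (3,3) and (5,1) in some order between (1,4) and (4,1). Summing Manhattan distances along each leg and taking the cheapest ordering ((1,4) → (3,3) → (5,1) → (4,1)) gives a lower bound of 3 + 4 + 1 = 8 moves.
A route of 8 moves achieves this: (1,4) → (2,4) → (3,4) → (3,3) → (4,3) → (5,3) → (5,2) → (5,1) → (4,1).
Since 8 matches the lower bound, it is optimal.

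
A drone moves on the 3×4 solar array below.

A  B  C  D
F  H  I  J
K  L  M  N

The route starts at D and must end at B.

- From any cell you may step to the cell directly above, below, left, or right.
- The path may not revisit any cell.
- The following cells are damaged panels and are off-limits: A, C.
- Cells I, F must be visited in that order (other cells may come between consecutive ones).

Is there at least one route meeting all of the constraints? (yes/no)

yes

One route that works: D → J → I → M → L → K → F → H → B.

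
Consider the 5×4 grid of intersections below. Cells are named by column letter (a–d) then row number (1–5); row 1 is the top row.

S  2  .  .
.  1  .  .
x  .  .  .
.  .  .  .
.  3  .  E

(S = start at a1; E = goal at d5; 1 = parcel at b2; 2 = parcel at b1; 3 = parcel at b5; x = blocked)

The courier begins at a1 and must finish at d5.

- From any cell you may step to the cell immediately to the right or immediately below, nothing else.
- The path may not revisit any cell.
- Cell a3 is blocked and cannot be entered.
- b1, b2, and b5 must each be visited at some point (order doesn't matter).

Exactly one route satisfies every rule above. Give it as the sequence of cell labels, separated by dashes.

Moves only go right or down, so the column and row indices never decrease.
Route from a1: right to b1, 4× down (reaching b5), 2× right (reaching d5) — 7 moves in all.
Check: all required cells visited.

a1 - b1 - b2 - b3 - b4 - b5 - c5 - d5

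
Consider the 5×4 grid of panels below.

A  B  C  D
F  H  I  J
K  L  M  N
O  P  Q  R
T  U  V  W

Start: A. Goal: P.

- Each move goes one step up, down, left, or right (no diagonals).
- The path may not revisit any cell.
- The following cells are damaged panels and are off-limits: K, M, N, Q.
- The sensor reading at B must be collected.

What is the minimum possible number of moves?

Any route passes through B somewhere between A and P. Summing Manhattan distances along the two legs (A → B → P) gives a lower bound of 1 + 3 = 4 moves.
A route of 4 moves achieves this: A → B → H → L → P.
Since 4 matches the lower bound, it is optimal.

4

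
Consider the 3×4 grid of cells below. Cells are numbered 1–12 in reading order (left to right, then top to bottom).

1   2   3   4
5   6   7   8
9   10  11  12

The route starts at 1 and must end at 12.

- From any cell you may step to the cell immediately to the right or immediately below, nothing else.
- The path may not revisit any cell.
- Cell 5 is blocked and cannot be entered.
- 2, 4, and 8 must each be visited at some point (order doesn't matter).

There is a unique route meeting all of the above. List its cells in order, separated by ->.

1 -> 2 -> 3 -> 4 -> 8 -> 12

Moves only go right or down, so the column and row indices never decrease.
Route from 1: right 3 to 4, down 2 to 12 — 5 moves in all.
Check: all required cells visited.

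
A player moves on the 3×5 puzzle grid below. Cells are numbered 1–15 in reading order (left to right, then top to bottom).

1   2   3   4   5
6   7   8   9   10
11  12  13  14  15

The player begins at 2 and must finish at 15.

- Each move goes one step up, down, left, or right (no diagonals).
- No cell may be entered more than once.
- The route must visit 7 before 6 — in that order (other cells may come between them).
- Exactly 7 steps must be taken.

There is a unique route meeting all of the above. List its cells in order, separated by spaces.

The waypoints must appear in the order 7, 6, with no cell reused.
Route from 2: down 1 to 7, left 1 to 6, down 1 to 11, right 4 to 15 — 7 moves in all.
Check: order respected (7 at step 1, 6 at step 2); 7 moves as required.

2 7 6 11 12 13 14 15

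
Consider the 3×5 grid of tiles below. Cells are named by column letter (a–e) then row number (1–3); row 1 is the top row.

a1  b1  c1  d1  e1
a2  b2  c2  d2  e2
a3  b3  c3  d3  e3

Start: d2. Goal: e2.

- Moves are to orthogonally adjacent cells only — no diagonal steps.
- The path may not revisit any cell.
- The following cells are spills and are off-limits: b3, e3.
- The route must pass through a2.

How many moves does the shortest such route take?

Any route passes through a2 somewhere between d2 and e2. Summing Manhattan distances along the two legs (d2 → a2 → e2) gives a lower bound of 3 + 4 = 7 moves.
The shortest route satisfying every rule uses 9 moves: d2 → c2 → b2 → a2 → a1 → b1 → c1 → d1 → e1 → e2.
The bound of 7 isn't tight here; checking systematically, no route of length 7 through 8 satisfies every constraint, so 9 is the minimum.

9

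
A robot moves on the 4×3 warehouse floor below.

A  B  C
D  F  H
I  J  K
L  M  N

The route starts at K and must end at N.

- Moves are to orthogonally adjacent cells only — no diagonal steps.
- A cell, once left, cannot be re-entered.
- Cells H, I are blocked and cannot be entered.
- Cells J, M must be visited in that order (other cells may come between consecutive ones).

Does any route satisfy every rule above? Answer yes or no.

yes

One route that works: K → J → M → N.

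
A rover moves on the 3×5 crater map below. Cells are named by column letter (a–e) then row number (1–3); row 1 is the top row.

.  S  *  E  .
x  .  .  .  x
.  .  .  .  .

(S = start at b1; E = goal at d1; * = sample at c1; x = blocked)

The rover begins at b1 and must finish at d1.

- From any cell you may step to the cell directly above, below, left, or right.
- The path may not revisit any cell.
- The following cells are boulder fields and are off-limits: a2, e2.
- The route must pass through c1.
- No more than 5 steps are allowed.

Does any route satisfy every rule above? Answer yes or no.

yes

One route that works: b1 → c1 → d1.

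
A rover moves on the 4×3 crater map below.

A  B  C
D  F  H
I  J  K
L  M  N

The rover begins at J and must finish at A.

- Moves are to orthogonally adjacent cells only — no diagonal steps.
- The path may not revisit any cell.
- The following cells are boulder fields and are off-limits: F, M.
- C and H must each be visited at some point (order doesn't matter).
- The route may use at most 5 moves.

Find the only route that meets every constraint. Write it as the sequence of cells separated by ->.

J -> K -> H -> C -> B -> A

The 5-move cap with required stops at C, H leaves no slack for detours.
Route from J: right to K, 2× up (reaching C), 2× left (reaching A) — 5 moves in all.
Check: all required cells visited; 5 ≤ 5 moves.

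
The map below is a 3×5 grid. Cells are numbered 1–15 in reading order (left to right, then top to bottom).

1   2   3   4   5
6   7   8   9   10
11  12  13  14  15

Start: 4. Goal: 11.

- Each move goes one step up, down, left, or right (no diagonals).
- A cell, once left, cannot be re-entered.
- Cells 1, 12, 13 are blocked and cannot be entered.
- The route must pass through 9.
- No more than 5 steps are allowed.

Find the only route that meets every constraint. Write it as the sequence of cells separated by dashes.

4 - 9 - 8 - 7 - 6 - 11

Any route must reach 9 and still end at 11 within 5 moves, so the order of the required stops is forced.
Route from 4: down 1 to 9, left 3 to 6, down 1 to 11 — 5 moves in all.
Check: all required cells visited; 5 ≤ 5 moves.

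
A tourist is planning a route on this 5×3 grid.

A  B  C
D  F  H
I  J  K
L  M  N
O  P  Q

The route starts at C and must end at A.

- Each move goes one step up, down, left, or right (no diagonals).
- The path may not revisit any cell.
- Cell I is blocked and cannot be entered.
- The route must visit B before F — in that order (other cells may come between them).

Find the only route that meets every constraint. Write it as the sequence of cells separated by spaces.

C B F D A

The waypoints must appear in the order B, F, with no cell reused.
Route from C: left 1 to B, down 1 to F, left 1 to D, up 1 to A — 4 moves in all.
Check: order respected (B at step 1, F at step 2).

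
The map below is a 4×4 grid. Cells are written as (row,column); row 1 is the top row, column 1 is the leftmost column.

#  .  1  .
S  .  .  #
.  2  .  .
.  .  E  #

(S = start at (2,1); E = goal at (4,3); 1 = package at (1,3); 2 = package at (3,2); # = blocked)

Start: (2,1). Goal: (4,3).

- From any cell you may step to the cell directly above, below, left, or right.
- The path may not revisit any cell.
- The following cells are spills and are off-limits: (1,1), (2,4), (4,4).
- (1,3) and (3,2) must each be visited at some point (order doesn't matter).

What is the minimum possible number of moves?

Any route passes through (1,3) and (3,2) in some order between (2,1) and (4,3). Summing Manhattan distances along each leg and taking the cheapest ordering ((2,1) → (1,3) → (3,2) → (4,3)) gives a lower bound of 3 + 3 + 2 = 8 moves.
A route of 8 moves achieves this: (2,1) → (3,1) → (3,2) → (2,2) → (1,2) → (1,3) → (2,3) → (3,3) → (4,3).
Since 8 matches the lower bound, it is optimal.

8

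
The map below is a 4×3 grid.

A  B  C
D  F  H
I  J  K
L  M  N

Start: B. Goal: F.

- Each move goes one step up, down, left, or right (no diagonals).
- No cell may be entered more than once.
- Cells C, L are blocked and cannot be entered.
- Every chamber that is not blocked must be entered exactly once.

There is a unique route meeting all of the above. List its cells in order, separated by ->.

Need to visit all 10 open cells exactly once, starting at B and ending at F.
Cell N has only two open neighbours (K and M), so the path must pass straight through it: one of those is the cell it's entered from and the other is where it exits.
Route from B: left to A, 2× down (reaching I), right to J, down to M, right to N, 2× up (reaching H), left to F — 9 moves in all.
Check: all 10 open cells covered.

B -> A -> D -> I -> J -> M -> N -> K -> H -> F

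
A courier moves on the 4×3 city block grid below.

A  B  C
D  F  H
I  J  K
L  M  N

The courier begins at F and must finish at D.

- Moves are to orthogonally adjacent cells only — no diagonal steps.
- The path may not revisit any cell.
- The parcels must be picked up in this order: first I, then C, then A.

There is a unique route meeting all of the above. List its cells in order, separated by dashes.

F - J - I - L - M - N - K - H - C - B - A - D

The waypoints must appear in the order I, C, A, with no cell reused.
Route from F: down to J, left to I, down to L, 2× right (reaching N), 3× up (reaching C), 2× left (reaching A), down to D — 11 moves in all.
Check: order respected (I at step 2, C at step 8, A at step 10).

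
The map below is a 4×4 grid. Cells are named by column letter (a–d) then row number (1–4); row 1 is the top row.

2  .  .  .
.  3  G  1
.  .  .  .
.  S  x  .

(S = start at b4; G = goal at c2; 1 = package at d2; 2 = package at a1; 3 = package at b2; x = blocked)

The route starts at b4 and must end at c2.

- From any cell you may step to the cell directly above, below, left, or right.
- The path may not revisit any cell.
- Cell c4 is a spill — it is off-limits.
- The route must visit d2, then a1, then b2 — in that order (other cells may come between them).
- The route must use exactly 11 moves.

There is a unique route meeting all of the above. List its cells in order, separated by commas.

b4, b3, c3, d3, d2, d1, c1, b1, a1, a2, b2, c2

The waypoints must appear in the order d2, a1, b2, with no cell reused.
Route from b4: up to b3, 2× right (reaching d3), 2× up (reaching d1), 3× left (reaching a1), down to a2, 2× right (reaching c2) — 11 moves in all.
Check: order respected (1 at step 4, 2 at step 8, 3 at step 10); 11 moves as required.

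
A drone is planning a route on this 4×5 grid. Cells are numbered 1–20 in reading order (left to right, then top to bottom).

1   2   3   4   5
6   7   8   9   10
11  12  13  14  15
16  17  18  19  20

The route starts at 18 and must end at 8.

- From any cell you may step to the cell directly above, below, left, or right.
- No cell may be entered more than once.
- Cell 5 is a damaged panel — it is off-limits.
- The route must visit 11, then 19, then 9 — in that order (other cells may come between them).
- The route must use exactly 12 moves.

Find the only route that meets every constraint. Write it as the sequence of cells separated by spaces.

The waypoints must appear in the order 11, 19, 9, with no cell reused.
Route from 18: 2× left (reaching 16), up to 11, 3× right (reaching 14), down to 19, right to 20, 2× up (reaching 10), 2× left (reaching 8) — 12 moves in all.
Check: order respected (11 at step 3, 19 at step 7, 9 at step 11); 12 moves as required.

18 17 16 11 12 13 14 19 20 15 10 9 8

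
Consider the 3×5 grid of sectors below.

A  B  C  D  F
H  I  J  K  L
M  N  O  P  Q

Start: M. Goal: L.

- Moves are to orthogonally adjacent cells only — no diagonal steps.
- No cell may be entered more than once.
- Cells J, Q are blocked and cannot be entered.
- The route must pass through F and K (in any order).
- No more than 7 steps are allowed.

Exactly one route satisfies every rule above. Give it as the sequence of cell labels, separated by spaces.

The budget equals the shortest possible length, so every move has to be on a shortest route through the required cells.
Route from M: 3× right (reaching P), 2× up (reaching D), right to F, down to L — 7 moves in all.
Check: all required cells visited; 7 ≤ 7 moves.

M N O P K D F L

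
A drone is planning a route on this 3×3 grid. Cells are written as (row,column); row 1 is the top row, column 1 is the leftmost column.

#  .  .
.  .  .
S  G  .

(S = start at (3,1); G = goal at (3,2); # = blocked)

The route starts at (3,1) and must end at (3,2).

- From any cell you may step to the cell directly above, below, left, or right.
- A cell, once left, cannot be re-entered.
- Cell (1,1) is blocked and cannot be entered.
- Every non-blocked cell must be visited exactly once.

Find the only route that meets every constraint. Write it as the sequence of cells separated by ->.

(3,1) -> (2,1) -> (2,2) -> (1,2) -> (1,3) -> (2,3) -> (3,3) -> (3,2)

Need to visit all 8 open cells exactly once, starting at (3,1) and ending at (3,2).
Cell (3,3) has only two open neighbours ((2,3) and (3,2)), so the path must pass straight through it: one of those is the cell it's entered from and the other is where it exits.
Route from (3,1): up 1 to (2,1), right 1 to (2,2), up 1 to (1,2), right 1 to (1,3), down 2 to (3,3), left 1 to (3,2) — 7 moves in all.
Check: all 8 open cells covered.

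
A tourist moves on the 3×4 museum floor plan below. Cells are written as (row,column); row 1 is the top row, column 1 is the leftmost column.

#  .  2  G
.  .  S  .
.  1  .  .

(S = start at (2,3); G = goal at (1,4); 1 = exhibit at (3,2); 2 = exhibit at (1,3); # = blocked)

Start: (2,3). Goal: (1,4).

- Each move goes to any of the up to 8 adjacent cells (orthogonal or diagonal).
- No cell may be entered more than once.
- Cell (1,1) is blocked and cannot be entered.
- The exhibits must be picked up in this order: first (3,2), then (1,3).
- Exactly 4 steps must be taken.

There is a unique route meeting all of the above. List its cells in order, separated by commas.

The waypoints must appear in the order (3,2), (1,3), with no cell reused.
Route from (2,3): down-left to (3,2), up to (2,2), up-right to (1,3), right to (1,4) — 4 moves in all.
Check: order respected (1 at step 1, 2 at step 3); 4 moves as required.

(2,3), (3,2), (2,2), (1,3), (1,4)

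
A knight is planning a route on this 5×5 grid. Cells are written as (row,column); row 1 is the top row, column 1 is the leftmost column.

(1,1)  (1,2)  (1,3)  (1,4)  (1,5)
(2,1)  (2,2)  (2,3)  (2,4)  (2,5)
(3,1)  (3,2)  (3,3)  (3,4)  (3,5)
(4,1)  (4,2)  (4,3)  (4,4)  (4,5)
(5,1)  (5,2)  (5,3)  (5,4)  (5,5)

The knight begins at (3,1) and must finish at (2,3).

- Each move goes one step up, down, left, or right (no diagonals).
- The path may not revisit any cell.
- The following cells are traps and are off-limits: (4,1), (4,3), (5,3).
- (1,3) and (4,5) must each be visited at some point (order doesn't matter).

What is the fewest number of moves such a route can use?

11

Any route passes through (1,3) and (4,5) in some order between (3,1) and (2,3). Summing Manhattan distances along each leg and taking the cheapest ordering ((3,1) → (4,5) → (1,3) → (2,3)) gives a lower bound of 5 + 5 + 1 = 11 moves.
A route of 11 moves achieves this: (3,1) → (3,2) → (3,3) → (3,4) → (4,4) → (4,5) → (3,5) → (2,5) → (1,5) → (1,4) → (1,3) → (2,3).
Since 11 matches the lower bound, it is optimal.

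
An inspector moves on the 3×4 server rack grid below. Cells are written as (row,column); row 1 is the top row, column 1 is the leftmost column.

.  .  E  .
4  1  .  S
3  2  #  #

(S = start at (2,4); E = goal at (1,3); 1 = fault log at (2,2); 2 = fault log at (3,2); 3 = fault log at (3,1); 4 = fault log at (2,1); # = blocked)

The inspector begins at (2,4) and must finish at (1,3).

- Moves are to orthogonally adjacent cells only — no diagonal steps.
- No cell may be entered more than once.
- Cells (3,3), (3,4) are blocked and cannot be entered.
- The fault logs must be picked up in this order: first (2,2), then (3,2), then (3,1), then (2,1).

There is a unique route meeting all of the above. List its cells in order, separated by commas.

(2,4), (2,3), (2,2), (3,2), (3,1), (2,1), (1,1), (1,2), (1,3)

The waypoints must appear in the order (2,2), (3,2), (3,1), (2,1), with no cell reused.
Route from (2,4): 2× left (reaching (2,2)), down to (3,2), left to (3,1), 2× up (reaching (1,1)), 2× right (reaching (1,3)) — 8 moves in all.
Check: order respected (1 at step 2, 2 at step 3, 3 at step 4, 4 at step 5).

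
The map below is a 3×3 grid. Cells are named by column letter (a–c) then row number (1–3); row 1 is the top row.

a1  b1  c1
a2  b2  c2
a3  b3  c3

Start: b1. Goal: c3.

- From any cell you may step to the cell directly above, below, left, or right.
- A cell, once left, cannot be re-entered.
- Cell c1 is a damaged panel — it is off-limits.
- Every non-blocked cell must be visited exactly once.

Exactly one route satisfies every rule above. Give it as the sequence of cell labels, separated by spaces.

Need to visit all 8 open cells exactly once, starting at b1 and ending at c3.
Cell c2 has only two open neighbours (c3 and b2), so the path must pass straight through it: one of those is the cell it's entered from and the other is where it exits.
Route from b1: left 1 to a1, down 2 to a3, right 1 to b3, up 1 to b2, right 1 to c2, down 1 to c3 — 7 moves in all.
Check: all 8 open cells covered.

b1 a1 a2 a3 b3 b2 c2 c3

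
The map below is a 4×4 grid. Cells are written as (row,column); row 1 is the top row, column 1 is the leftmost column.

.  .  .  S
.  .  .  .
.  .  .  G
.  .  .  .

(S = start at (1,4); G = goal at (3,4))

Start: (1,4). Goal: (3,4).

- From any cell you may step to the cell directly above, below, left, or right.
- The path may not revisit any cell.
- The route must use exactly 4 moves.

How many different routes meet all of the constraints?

Need simple routes of exactly 4 moves from (1,4) to (3,4) (Manhattan distance 2, so 1 moves are spent on a detour and 1 undoing it).
Enumerating: (1,4) (2,4) (2,3) (3,3) (3,4) | (1,4) (1,3) (2,3) (3,3) (3,4) | (1,4) (1,3) (2,3) (2,4) (3,4).
That gives 3 routes.

3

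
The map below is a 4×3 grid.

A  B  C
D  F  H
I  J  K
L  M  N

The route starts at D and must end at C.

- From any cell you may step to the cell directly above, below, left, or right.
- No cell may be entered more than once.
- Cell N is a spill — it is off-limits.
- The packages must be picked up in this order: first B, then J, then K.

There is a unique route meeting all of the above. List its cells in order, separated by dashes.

D - A - B - F - J - K - H - C

The waypoints must appear in the order B, J, K, with no cell reused.
Route from D: up 1 to A, right 1 to B, down 2 to J, right 1 to K, up 2 to C — 7 moves in all.
Check: order respected (B at step 2, J at step 4, K at step 5).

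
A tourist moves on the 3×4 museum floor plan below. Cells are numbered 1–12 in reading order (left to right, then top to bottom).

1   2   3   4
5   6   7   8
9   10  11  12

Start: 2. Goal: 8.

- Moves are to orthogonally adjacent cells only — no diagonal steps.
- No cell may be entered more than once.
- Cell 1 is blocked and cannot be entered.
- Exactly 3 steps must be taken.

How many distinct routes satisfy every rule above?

3

Need simple routes of exactly 3 moves from 2 to 8 (Manhattan distance 3, so 0 moves are spent on a detour and 0 undoing it).
Enumerating: 2 6 7 8 | 2 3 7 8 | 2 3 4 8.
That gives 3 routes.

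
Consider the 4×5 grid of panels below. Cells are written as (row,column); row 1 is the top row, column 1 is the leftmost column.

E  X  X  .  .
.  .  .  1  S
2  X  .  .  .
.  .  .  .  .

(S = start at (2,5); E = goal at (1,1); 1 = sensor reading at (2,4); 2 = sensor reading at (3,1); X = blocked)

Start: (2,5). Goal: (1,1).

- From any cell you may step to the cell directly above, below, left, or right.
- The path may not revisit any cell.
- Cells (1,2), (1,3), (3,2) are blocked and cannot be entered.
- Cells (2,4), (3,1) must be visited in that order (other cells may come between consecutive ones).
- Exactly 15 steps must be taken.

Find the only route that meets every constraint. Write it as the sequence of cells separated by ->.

(2,5) -> (1,5) -> (1,4) -> (2,4) -> (2,3) -> (3,3) -> (3,4) -> (3,5) -> (4,5) -> (4,4) -> (4,3) -> (4,2) -> (4,1) -> (3,1) -> (2,1) -> (1,1)

The waypoints must appear in the order (2,4), (3,1), with no cell reused.
Route from (2,5): up to (1,5), left to (1,4), down to (2,4), left to (2,3), down to (3,3), 2× right (reaching (3,5)), down to (4,5), 4× left (reaching (4,1)), 3× up (reaching (1,1)) — 15 moves in all.
Check: order respected (1 at step 3, 2 at step 13); 15 moves as required.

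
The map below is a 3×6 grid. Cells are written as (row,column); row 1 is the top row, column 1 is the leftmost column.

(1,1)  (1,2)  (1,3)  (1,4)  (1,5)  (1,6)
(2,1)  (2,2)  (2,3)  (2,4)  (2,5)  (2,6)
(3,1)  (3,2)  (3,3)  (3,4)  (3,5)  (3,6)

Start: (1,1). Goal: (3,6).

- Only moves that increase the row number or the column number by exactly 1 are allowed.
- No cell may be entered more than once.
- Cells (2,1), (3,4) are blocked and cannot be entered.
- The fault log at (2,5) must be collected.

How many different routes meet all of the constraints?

A right/down-only route from (1,1) to (3,6) makes exactly 2 down-moves and 5 right-moves in some order.
With no other constraints that would be C(7,2) = 21 routes.
Split at (2,5) and multiply the segment counts (each segment already excludes blocked cells): (1,1)→(2,5): 4; (2,5)→(3,6): 2; product = 8.
That gives 8 routes.

8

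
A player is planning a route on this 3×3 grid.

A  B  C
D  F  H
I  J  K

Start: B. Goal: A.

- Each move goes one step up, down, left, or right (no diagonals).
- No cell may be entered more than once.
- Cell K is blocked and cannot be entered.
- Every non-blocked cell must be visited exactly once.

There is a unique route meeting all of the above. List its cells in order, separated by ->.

Need to visit all 8 open cells exactly once, starting at B and ending at A.
Route from B: right 1 to C, down 1 to H, left 1 to F, down 1 to J, left 1 to I, up 2 to A — 7 moves in all.
Check: all 8 open cells covered.

B -> C -> H -> F -> J -> I -> D -> A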